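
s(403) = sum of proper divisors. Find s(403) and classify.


Proper divisors: 1, 13, 31
Sum = 1 + 13 + 31 = 45
45 < 403 → deficient

s(403) = 45 (deficient)


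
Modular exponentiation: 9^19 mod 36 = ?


9^1 mod 36 = 9
9^2 mod 36 = 9
9^3 mod 36 = 9
9^4 mod 36 = 9
9^5 mod 36 = 9
9^6 mod 36 = 9
9^7 mod 36 = 9
9^8 mod 36 = 9
9^9 mod 36 = 9
9^10 mod 36 = 9
9^11 mod 36 = 9
9^12 mod 36 = 9
9^13 mod 36 = 9
9^14 mod 36 = 9
9^15 mod 36 = 9
9^16 mod 36 = 9
9^17 mod 36 = 9
9^18 mod 36 = 9
9^19 mod 36 = 9


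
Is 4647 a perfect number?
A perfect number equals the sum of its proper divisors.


Proper divisors of 4647: 1, 3, 1549
Sum = 1 + 3 + 1549 = 1553

No, 4647 is not perfect (1553 ≠ 4647)


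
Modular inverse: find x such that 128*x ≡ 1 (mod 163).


Use the extended Euclidean algorithm on (163, 128); each row r = 163*s + 128*t:
r=163, s=1, t=0
r=128, s=0, t=1
q=1: r=35, s=1, t=-1   [163*(1) + 128*(-1) = 35]
q=3: r=23, s=-3, t=4   [163*(-3) + 128*(4) = 23]
q=1: r=12, s=4, t=-5   [163*(4) + 128*(-5) = 12]
q=1: r=11, s=-7, t=9   [163*(-7) + 128*(9) = 11]
q=1: r=1, s=11, t=-14   [163*(11) + 128*(-14) = 1]
q=11: r=0, s=-128, t=163   [163*(-128) + 128*(163) = 0]
GCD = 1 with t = -14, so 128*(-14) ≡ 1 (mod 163)
Inverse = -14 mod 163 = 149
Check: 128 * 149 = 19072 ≡ 1 (mod 163)

128^(-1) ≡ 149 (mod 163)


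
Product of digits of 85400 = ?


8 × 5 × 4 × 0 × 0 = 0


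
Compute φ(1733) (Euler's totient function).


1733 = 1733
Prime factors: 1733
φ(1733) = 1733 × (1-1/1733)
= 1733 × 1732/1733 = 1732

φ(1733) = 1732


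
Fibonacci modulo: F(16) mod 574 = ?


F(k) mod 574 for k=1..16:
1, 1, 2, 3, 5, 8, 13, 21, 34, 55, 89, 144, 233, 377, 36, 413
F(16) mod 574 = 413


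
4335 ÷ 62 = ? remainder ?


4335 = 62 * 69 + 57
Check: 4278 + 57 = 4335

q = 69, r = 57


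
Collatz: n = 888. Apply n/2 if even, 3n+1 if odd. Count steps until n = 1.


888 → 444 → 222 → 111 → 334 → 167 → 502 → 251 → 754 → 377 → 1132 → 566 → 283 → 850 → 425 → 1276 → 638 → 319 → 958 → 479 → 1438 → 719 → 2158 → 1079 → 3238 → 1619 → 4858 → 2429 → 7288 → 3644 → 1822 → 911 → 2734 → 1367 → 4102 → 2051 → 6154 → 3077 → 9232 → 4616 → 2308 → 1154 → 577 → 1732 → 866 → 433 → 1300 → 650 → 325 → 976 → 488 → 244 → 122 → 61 → 184 → 92 → 46 → 23 → 70 → 35 → 106 → 53 → 160 → 80 → 40 → 20 → 10 → 5 → 16 → 8 → 4 → 2 → 1
Total steps = 72

72 steps


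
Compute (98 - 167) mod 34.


98 - 167 = -69
-69 mod 34 = 33


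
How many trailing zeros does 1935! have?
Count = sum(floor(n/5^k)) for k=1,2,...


floor(1935/5) = 387
floor(1935/25) = 77
floor(1935/125) = 15
floor(1935/625) = 3
Total = 482

482 trailing zeros


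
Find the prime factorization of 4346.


4346 / 2 = 2173
2173 / 41 = 53
53 / 53 = 1
4346 = 2 × 41 × 53


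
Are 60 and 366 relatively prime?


Euclidean algorithm:
366 = 6 * 60 + 6
60 = 10 * 6 + 0
GCD(60, 366) = 6

No, not coprime (GCD = 6)


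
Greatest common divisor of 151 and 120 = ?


151 = 1 * 120 + 31
120 = 3 * 31 + 27
31 = 1 * 27 + 4
27 = 6 * 4 + 3
4 = 1 * 3 + 1
3 = 3 * 1 + 0
GCD = 1


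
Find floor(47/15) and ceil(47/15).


47/15 = 3.1333
floor = 3
ceil = 4

floor = 3, ceil = 4


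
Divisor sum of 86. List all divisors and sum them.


Divisors of 86: 1, 2, 43, 86
Sum = 1 + 2 + 43 + 86 = 132

σ(86) = 132


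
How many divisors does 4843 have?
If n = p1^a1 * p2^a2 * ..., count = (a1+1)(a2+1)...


4843 = 29^1 × 167^1
d(4843) = (1+1) × (1+1) = 4

4 divisors


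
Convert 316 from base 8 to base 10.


316 (base 8) = 206 (decimal)
206 (decimal) = 206 (base 10)


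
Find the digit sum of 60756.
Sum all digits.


6 + 0 + 7 + 5 + 6 = 24


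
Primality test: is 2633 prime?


Check divisors up to sqrt(2633) = 51.3128
No divisors found.
2633 is prime.

Yes, 2633 is prime


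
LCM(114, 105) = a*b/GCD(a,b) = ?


GCD(114, 105) = 3
LCM = 114*105/3 = 11970/3 = 3990

LCM = 3990


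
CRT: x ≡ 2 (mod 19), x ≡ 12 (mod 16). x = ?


M = 19*16 = 304
M1 = M/19 = 16, M2 = M/16 = 19
M1^(-1) mod 19 = 6, M2^(-1) mod 16 = 11
x = 2*16*6 + 12*19*11 = 2700
2700 mod 304 = 268
Check: 268 mod 19 = 2 ✓, 268 mod 16 = 12 ✓

x ≡ 268 (mod 304)


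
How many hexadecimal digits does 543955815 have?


543955815 in base 16 = 206C1B67
Number of digits = 8

8 digits (base 16)


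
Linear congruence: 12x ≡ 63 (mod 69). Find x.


GCD(12, 69) = 3 divides 63
Divide: 4x ≡ 21 (mod 23)
x ≡ 11 (mod 23)


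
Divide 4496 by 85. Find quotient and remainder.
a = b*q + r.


4496 = 85 * 52 + 76
Check: 4420 + 76 = 4496

q = 52, r = 76


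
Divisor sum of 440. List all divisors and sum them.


Divisors of 440: 1, 2, 4, 5, 8, 10, 11, 20, 22, 40, 44, 55, 88, 110, 220, 440
Sum = 1 + 2 + 4 + 5 + 8 + 10 + 11 + 20 + 22 + 40 + 44 + 55 + 88 + 110 + 220 + 440 = 1080

σ(440) = 1080


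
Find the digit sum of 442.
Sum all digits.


4 + 4 + 2 = 10


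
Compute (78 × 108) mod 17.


78 × 108 = 8424
8424 mod 17 = 9


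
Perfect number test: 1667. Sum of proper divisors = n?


Proper divisors of 1667: 1
Sum = 1 = 1

No, 1667 is not perfect (1 ≠ 1667)


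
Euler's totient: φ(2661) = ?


2661 = 3 × 887
Prime factors: 3, 887
φ(2661) = 2661 × (1-1/3) × (1-1/887)
= 2661 × 2/3 × 886/887 = 1772

φ(2661) = 1772


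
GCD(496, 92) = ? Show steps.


496 = 5 * 92 + 36
92 = 2 * 36 + 20
36 = 1 * 20 + 16
20 = 1 * 16 + 4
16 = 4 * 4 + 0
GCD = 4


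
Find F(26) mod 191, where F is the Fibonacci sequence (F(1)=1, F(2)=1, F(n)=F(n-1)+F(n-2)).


F(k) mod 191 for k=1..26:
1, 1, 2, 3, 5, 8, 13, 21, 34, 55, 89, 144, 42, 186, 37, 32, 69, 101, 170, 80, 59, 139, 7, 146, 153, 108
F(26) mod 191 = 108


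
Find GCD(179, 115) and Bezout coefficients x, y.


Tabular extended Euclidean (each row: r = 179*s + 115*t):
r=179, s=1, t=0
r=115, s=0, t=1
q=1: r=64, s=1, t=-1   [179*(1) + 115*(-1) = 64]
q=1: r=51, s=-1, t=2   [179*(-1) + 115*(2) = 51]
q=1: r=13, s=2, t=-3   [179*(2) + 115*(-3) = 13]
q=3: r=12, s=-7, t=11   [179*(-7) + 115*(11) = 12]
q=1: r=1, s=9, t=-14   [179*(9) + 115*(-14) = 1]
q=12: r=0, s=-115, t=179   [179*(-115) + 115*(179) = 0]
GCD = 1; from the row with r=1: x=9, y=-14
Check: 179*(9) + 115*(-14) = 1611 - 1610 = 1

GCD = 1, x = 9, y = -14


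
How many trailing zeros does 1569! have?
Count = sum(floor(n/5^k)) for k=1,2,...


floor(1569/5) = 313
floor(1569/25) = 62
floor(1569/125) = 12
floor(1569/625) = 2
Total = 389

389 trailing zeros


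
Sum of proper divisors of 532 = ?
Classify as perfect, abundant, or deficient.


Proper divisors: 1, 2, 4, 7, 14, 19, 28, 38, 76, 133, 266
Sum = 1 + 2 + 4 + 7 + 14 + 19 + 28 + 38 + 76 + 133 + 266 = 588
588 > 532 → abundant

s(532) = 588 (abundant)


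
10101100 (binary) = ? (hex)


10101100 (base 2) = 172 (decimal)
172 (decimal) = AC (base 16)


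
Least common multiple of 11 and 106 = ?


GCD(11, 106) = 1
LCM = 11*106/1 = 1166/1 = 1166

LCM = 1166


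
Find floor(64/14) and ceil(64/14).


64/14 = 4.5714
floor = 4
ceil = 5

floor = 4, ceil = 5


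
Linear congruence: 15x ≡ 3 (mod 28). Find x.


GCD(15, 28) = 1, unique solution
a^(-1) mod 28 = 15
x = 15 * 3 mod 28 = 17

x ≡ 17 (mod 28)


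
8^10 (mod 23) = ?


8^1 mod 23 = 8
8^2 mod 23 = 18
8^3 mod 23 = 6
8^4 mod 23 = 2
8^5 mod 23 = 16
8^6 mod 23 = 13
8^7 mod 23 = 12
8^8 mod 23 = 4
8^9 mod 23 = 9
8^10 mod 23 = 3


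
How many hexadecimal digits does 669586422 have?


669586422 in base 16 = 27E913F6
Number of digits = 8

8 digits (base 16)


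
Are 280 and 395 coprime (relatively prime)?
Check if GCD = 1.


Euclidean algorithm:
395 = 1 * 280 + 115
280 = 2 * 115 + 50
115 = 2 * 50 + 15
50 = 3 * 15 + 5
15 = 3 * 5 + 0
GCD(280, 395) = 5

No, not coprime (GCD = 5)


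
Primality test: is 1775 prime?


1775 / 5 = 355 (exact division)
1775 is NOT prime.

No, 1775 is not prime


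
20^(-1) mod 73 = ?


Use the extended Euclidean algorithm on (73, 20); each row r = 73*s + 20*t:
r=73, s=1, t=0
r=20, s=0, t=1
q=3: r=13, s=1, t=-3   [73*(1) + 20*(-3) = 13]
q=1: r=7, s=-1, t=4   [73*(-1) + 20*(4) = 7]
q=1: r=6, s=2, t=-7   [73*(2) + 20*(-7) = 6]
q=1: r=1, s=-3, t=11   [73*(-3) + 20*(11) = 1]
q=6: r=0, s=20, t=-73   [73*(20) + 20*(-73) = 0]
GCD = 1 with t = 11, so 20*(11) ≡ 1 (mod 73)
Inverse = 11 mod 73 = 11
Check: 20 * 11 = 220 ≡ 1 (mod 73)

20^(-1) ≡ 11 (mod 73)


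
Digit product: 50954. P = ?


5 × 0 × 9 × 5 × 4 = 0


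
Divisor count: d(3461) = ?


3461 = 3461^1
d(3461) = (1+1) = 2

2 divisors


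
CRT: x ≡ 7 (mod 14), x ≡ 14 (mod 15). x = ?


M = 14*15 = 210
M1 = M/14 = 15, M2 = M/15 = 14
M1^(-1) mod 14 = 1, M2^(-1) mod 15 = 14
x = 7*15*1 + 14*14*14 = 2849
2849 mod 210 = 119
Check: 119 mod 14 = 7 ✓, 119 mod 15 = 14 ✓

x ≡ 119 (mod 210)


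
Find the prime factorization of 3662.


3662 / 2 = 1831
1831 / 1831 = 1
3662 = 2 × 1831


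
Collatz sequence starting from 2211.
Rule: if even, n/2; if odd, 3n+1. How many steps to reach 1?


2211 → 6634 → 3317 → 9952 → 4976 → 2488 → 1244 → 622 → 311 → 934 → 467 → 1402 → 701 → 2104 → 1052 → 526 → 263 → 790 → 395 → 1186 → 593 → 1780 → 890 → 445 → 1336 → 668 → 334 → 167 → 502 → 251 → 754 → 377 → 1132 → 566 → 283 → 850 → 425 → 1276 → 638 → 319 → 958 → 479 → 1438 → 719 → 2158 → 1079 → 3238 → 1619 → 4858 → 2429 → 7288 → 3644 → 1822 → 911 → 2734 → 1367 → 4102 → 2051 → 6154 → 3077 → 9232 → 4616 → 2308 → 1154 → 577 → 1732 → 866 → 433 → 1300 → 650 → 325 → 976 → 488 → 244 → 122 → 61 → 184 → 92 → 46 → 23 → 70 → 35 → 106 → 53 → 160 → 80 → 40 → 20 → 10 → 5 → 16 → 8 → 4 → 2 → 1
Total steps = 94

94 steps


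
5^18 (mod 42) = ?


5^1 mod 42 = 5
5^2 mod 42 = 25
5^3 mod 42 = 41
5^4 mod 42 = 37
5^5 mod 42 = 17
5^6 mod 42 = 1
5^7 mod 42 = 5
5^8 mod 42 = 25
5^9 mod 42 = 41
5^10 mod 42 = 37
5^11 mod 42 = 17
5^12 mod 42 = 1
5^13 mod 42 = 5
5^14 mod 42 = 25
5^15 mod 42 = 41
5^16 mod 42 = 37
5^17 mod 42 = 17
5^18 mod 42 = 1


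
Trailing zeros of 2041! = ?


floor(2041/5) = 408
floor(2041/25) = 81
floor(2041/125) = 16
floor(2041/625) = 3
Total = 508

508 trailing zeros


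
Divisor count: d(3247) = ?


3247 = 17^1 × 191^1
d(3247) = (1+1) × (1+1) = 4

4 divisors


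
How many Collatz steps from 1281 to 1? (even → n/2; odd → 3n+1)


1281 → 3844 → 1922 → 961 → 2884 → 1442 → 721 → 2164 → 1082 → 541 → 1624 → 812 → 406 → 203 → 610 → 305 → 916 → 458 → 229 → 688 → 344 → 172 → 86 → 43 → 130 → 65 → 196 → 98 → 49 → 148 → 74 → 37 → 112 → 56 → 28 → 14 → 7 → 22 → 11 → 34 → 17 → 52 → 26 → 13 → 40 → 20 → 10 → 5 → 16 → 8 → 4 → 2 → 1
Total steps = 52

52 steps


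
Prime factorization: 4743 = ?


4743 / 3 = 1581
1581 / 3 = 527
527 / 17 = 31
31 / 31 = 1
4743 = 3^2 × 17 × 31


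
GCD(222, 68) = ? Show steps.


222 = 3 * 68 + 18
68 = 3 * 18 + 14
18 = 1 * 14 + 4
14 = 3 * 4 + 2
4 = 2 * 2 + 0
GCD = 2


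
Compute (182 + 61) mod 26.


182 + 61 = 243
243 mod 26 = 9


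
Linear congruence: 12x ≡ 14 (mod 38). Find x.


GCD(12, 38) = 2 divides 14
Divide: 6x ≡ 7 (mod 19)
x ≡ 17 (mod 19)


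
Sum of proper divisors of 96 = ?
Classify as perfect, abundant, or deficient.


Proper divisors: 1, 2, 3, 4, 6, 8, 12, 16, 24, 32, 48
Sum = 1 + 2 + 3 + 4 + 6 + 8 + 12 + 16 + 24 + 32 + 48 = 156
156 > 96 → abundant

s(96) = 156 (abundant)


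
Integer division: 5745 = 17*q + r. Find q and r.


5745 = 17 * 337 + 16
Check: 5729 + 16 = 5745

q = 337, r = 16


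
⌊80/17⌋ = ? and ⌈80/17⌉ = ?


80/17 = 4.7059
floor = 4
ceil = 5

floor = 4, ceil = 5


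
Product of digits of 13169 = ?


1 × 3 × 1 × 6 × 9 = 162


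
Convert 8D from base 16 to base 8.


8D (base 16) = 141 (decimal)
141 (decimal) = 215 (base 8)


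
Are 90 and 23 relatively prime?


Euclidean algorithm:
90 = 3 * 23 + 21
23 = 1 * 21 + 2
21 = 10 * 2 + 1
2 = 2 * 1 + 0
GCD(90, 23) = 1

Yes, coprime (GCD = 1)


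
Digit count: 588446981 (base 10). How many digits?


588446981 has 9 digits in base 10
floor(log10(588446981)) + 1 = floor(8.7697) + 1 = 9

9 digits (base 10)


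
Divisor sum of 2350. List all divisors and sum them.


Divisors of 2350: 1, 2, 5, 10, 25, 47, 50, 94, 235, 470, 1175, 2350
Sum = 1 + 2 + 5 + 10 + 25 + 47 + 50 + 94 + 235 + 470 + 1175 + 2350 = 4464

σ(2350) = 4464


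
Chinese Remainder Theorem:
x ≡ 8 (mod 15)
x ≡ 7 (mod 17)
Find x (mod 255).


M = 15*17 = 255
M1 = M/15 = 17, M2 = M/17 = 15
M1^(-1) mod 15 = 8, M2^(-1) mod 17 = 8
x = 8*17*8 + 7*15*8 = 1928
1928 mod 255 = 143
Check: 143 mod 15 = 8 ✓, 143 mod 17 = 7 ✓

x ≡ 143 (mod 255)


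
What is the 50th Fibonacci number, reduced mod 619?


F(k) mod 619 for k=1..50:
1, 1, 2, 3, 5, 8, 13, 21, 34, 55, 89, 144, 233, 377, 610, 368, 359, 108, 467, 575, 423, 379, 183, 562, 126, 69, 195, 264, 459, 104, 563, 48, 611, 40, 32, 72, 104, 176, 280, 456, 117, 573, 71, 25, 96, 121, 217, 338, 555, 274
F(50) mod 619 = 274


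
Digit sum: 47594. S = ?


4 + 7 + 5 + 9 + 4 = 29


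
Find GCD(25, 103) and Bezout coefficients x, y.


Tabular extended Euclidean (each row: r = 25*s + 103*t):
r=25, s=1, t=0
r=103, s=0, t=1
q=0: r=25, s=1, t=0   [25*(1) + 103*(0) = 25]
q=4: r=3, s=-4, t=1   [25*(-4) + 103*(1) = 3]
q=8: r=1, s=33, t=-8   [25*(33) + 103*(-8) = 1]
q=3: r=0, s=-103, t=25   [25*(-103) + 103*(25) = 0]
GCD = 1; from the row with r=1: x=33, y=-8
Check: 25*(33) + 103*(-8) = 825 - 824 = 1

GCD = 1, x = 33, y = -8


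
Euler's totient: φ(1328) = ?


1328 = 2^4 × 83
Prime factors: 2, 83
φ(1328) = 1328 × (1-1/2) × (1-1/83)
= 1328 × 1/2 × 82/83 = 656

φ(1328) = 656


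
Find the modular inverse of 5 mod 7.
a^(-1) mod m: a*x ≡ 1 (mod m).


Use the extended Euclidean algorithm on (7, 5); each row r = 7*s + 5*t:
r=7, s=1, t=0
r=5, s=0, t=1
q=1: r=2, s=1, t=-1   [7*(1) + 5*(-1) = 2]
q=2: r=1, s=-2, t=3   [7*(-2) + 5*(3) = 1]
q=2: r=0, s=5, t=-7   [7*(5) + 5*(-7) = 0]
GCD = 1 with t = 3, so 5*(3) ≡ 1 (mod 7)
Inverse = 3 mod 7 = 3
Check: 5 * 3 = 15 ≡ 1 (mod 7)

5^(-1) ≡ 3 (mod 7)


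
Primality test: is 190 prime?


190 / 2 = 95 (exact division)
190 is NOT prime.

No, 190 is not prime


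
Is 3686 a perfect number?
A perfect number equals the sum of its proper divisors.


Proper divisors of 3686: 1, 2, 19, 38, 97, 194, 1843
Sum = 1 + 2 + 19 + 38 + 97 + 194 + 1843 = 2194

No, 3686 is not perfect (2194 ≠ 3686)


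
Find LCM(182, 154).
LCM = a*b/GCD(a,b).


GCD(182, 154) = 14
LCM = 182*154/14 = 28028/14 = 2002

LCM = 2002


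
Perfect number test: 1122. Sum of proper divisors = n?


Proper divisors of 1122: 1, 2, 3, 6, 11, 17, 22, 33, 34, 51, 66, 102, 187, 374, 561
Sum = 1 + 2 + 3 + 6 + 11 + 17 + 22 + 33 + 34 + 51 + 66 + 102 + 187 + 374 + 561 = 1470

No, 1122 is not perfect (1470 ≠ 1122)


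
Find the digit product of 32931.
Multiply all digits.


3 × 2 × 9 × 3 × 1 = 162


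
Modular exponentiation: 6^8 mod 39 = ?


6^1 mod 39 = 6
6^2 mod 39 = 36
6^3 mod 39 = 21
6^4 mod 39 = 9
6^5 mod 39 = 15
6^6 mod 39 = 12
6^7 mod 39 = 33
6^8 mod 39 = 3


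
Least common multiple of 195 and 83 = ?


GCD(195, 83) = 1
LCM = 195*83/1 = 16185/1 = 16185

LCM = 16185


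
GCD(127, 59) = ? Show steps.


127 = 2 * 59 + 9
59 = 6 * 9 + 5
9 = 1 * 5 + 4
5 = 1 * 4 + 1
4 = 4 * 1 + 0
GCD = 1


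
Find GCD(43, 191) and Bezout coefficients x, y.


Tabular extended Euclidean (each row: r = 43*s + 191*t):
r=43, s=1, t=0
r=191, s=0, t=1
q=0: r=43, s=1, t=0   [43*(1) + 191*(0) = 43]
q=4: r=19, s=-4, t=1   [43*(-4) + 191*(1) = 19]
q=2: r=5, s=9, t=-2   [43*(9) + 191*(-2) = 5]
q=3: r=4, s=-31, t=7   [43*(-31) + 191*(7) = 4]
q=1: r=1, s=40, t=-9   [43*(40) + 191*(-9) = 1]
q=4: r=0, s=-191, t=43   [43*(-191) + 191*(43) = 0]
GCD = 1; from the row with r=1: x=40, y=-9
Check: 43*(40) + 191*(-9) = 1720 - 1719 = 1

GCD = 1, x = 40, y = -9


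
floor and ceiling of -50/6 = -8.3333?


-50/6 = -8.3333
floor = -9
ceil = -8

floor = -9, ceil = -8


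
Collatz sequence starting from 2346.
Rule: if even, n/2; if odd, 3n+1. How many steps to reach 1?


2346 → 1173 → 3520 → 1760 → 880 → 440 → 220 → 110 → 55 → 166 → 83 → 250 → 125 → 376 → 188 → 94 → 47 → 142 → 71 → 214 → 107 → 322 → 161 → 484 → 242 → 121 → 364 → 182 → 91 → 274 → 137 → 412 → 206 → 103 → 310 → 155 → 466 → 233 → 700 → 350 → 175 → 526 → 263 → 790 → 395 → 1186 → 593 → 1780 → 890 → 445 → 1336 → 668 → 334 → 167 → 502 → 251 → 754 → 377 → 1132 → 566 → 283 → 850 → 425 → 1276 → 638 → 319 → 958 → 479 → 1438 → 719 → 2158 → 1079 → 3238 → 1619 → 4858 → 2429 → 7288 → 3644 → 1822 → 911 → 2734 → 1367 → 4102 → 2051 → 6154 → 3077 → 9232 → 4616 → 2308 → 1154 → 577 → 1732 → 866 → 433 → 1300 → 650 → 325 → 976 → 488 → 244 → 122 → 61 → 184 → 92 → 46 → 23 → 70 → 35 → 106 → 53 → 160 → 80 → 40 → 20 → 10 → 5 → 16 → 8 → 4 → 2 → 1
Total steps = 120

120 steps


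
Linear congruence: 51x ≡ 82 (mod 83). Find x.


GCD(51, 83) = 1, unique solution
a^(-1) mod 83 = 70
x = 70 * 82 mod 83 = 13

x ≡ 13 (mod 83)


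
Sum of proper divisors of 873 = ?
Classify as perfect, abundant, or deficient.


Proper divisors: 1, 3, 9, 97, 291
Sum = 1 + 3 + 9 + 97 + 291 = 401
401 < 873 → deficient

s(873) = 401 (deficient)


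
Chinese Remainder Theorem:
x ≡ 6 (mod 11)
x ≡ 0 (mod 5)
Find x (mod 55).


M = 11*5 = 55
M1 = M/11 = 5, M2 = M/5 = 11
M1^(-1) mod 11 = 9, M2^(-1) mod 5 = 1
x = 6*5*9 + 0*11*1 = 270
270 mod 55 = 50
Check: 50 mod 11 = 6 ✓, 50 mod 5 = 0 ✓

x ≡ 50 (mod 55)


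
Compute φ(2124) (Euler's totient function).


2124 = 2^2 × 3^2 × 59
Prime factors: 2, 3, 59
φ(2124) = 2124 × (1-1/2) × (1-1/3) × (1-1/59)
= 2124 × 1/2 × 2/3 × 58/59 = 696

φ(2124) = 696


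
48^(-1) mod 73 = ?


Use the extended Euclidean algorithm on (73, 48); each row r = 73*s + 48*t:
r=73, s=1, t=0
r=48, s=0, t=1
q=1: r=25, s=1, t=-1   [73*(1) + 48*(-1) = 25]
q=1: r=23, s=-1, t=2   [73*(-1) + 48*(2) = 23]
q=1: r=2, s=2, t=-3   [73*(2) + 48*(-3) = 2]
q=11: r=1, s=-23, t=35   [73*(-23) + 48*(35) = 1]
q=2: r=0, s=48, t=-73   [73*(48) + 48*(-73) = 0]
GCD = 1 with t = 35, so 48*(35) ≡ 1 (mod 73)
Inverse = 35 mod 73 = 35
Check: 48 * 35 = 1680 ≡ 1 (mod 73)

48^(-1) ≡ 35 (mod 73)


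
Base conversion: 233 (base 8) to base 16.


233 (base 8) = 155 (decimal)
155 (decimal) = 9B (base 16)


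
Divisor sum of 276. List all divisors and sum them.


Divisors of 276: 1, 2, 3, 4, 6, 12, 23, 46, 69, 92, 138, 276
Sum = 1 + 2 + 3 + 4 + 6 + 12 + 23 + 46 + 69 + 92 + 138 + 276 = 672

σ(276) = 672


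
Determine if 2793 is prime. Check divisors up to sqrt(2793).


2793 / 3 = 931 (exact division)
2793 is NOT prime.

No, 2793 is not prime


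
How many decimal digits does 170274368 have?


170274368 has 9 digits in base 10
floor(log10(170274368)) + 1 = floor(8.2311) + 1 = 9

9 digits (base 10)


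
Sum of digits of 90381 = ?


9 + 0 + 3 + 8 + 1 = 21


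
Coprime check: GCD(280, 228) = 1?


Euclidean algorithm:
280 = 1 * 228 + 52
228 = 4 * 52 + 20
52 = 2 * 20 + 12
20 = 1 * 12 + 8
12 = 1 * 8 + 4
8 = 2 * 4 + 0
GCD(280, 228) = 4

No, not coprime (GCD = 4)


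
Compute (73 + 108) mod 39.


73 + 108 = 181
181 mod 39 = 25


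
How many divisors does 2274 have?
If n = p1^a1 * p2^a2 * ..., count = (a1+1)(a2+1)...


2274 = 2^1 × 3^1 × 379^1
d(2274) = (1+1) × (1+1) × (1+1) = 8

8 divisors


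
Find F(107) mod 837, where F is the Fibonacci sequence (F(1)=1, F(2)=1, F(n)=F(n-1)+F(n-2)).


F(k) mod 837 for k=1..107:
1, 1, 2, 3, 5, 8, 13, 21, 34, 55, 89, 144, 233, 377, 610, 150, 760, 73, 833, 69, 65, 134, 199, 333, 532, 28, 560, 588, 311, 62, 373, 435, 808, 406, 377, 783, 323, 269, 592, 24, 616, 640, 419, 222, 641, 26, 667, 693, 523, 379, 65, 444, 509, 116, 625, 741, 529, 433, 125, 558, 683, 404, 250, 654, 67, 721, 788, 672, 623, 458, 244, 702, 109, 811, 83, 57, 140, 197, 337, 534, 34, 568, 602, 333, 98, 431, 529, 123, 652, 775, 590, 528, 281, 809, 253, 225, 478, 703, 344, 210, 554, 764, 481, 408, 52, 460, 512
F(107) mod 837 = 512


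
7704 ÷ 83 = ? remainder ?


7704 = 83 * 92 + 68
Check: 7636 + 68 = 7704

q = 92, r = 68


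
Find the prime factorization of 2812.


2812 / 2 = 1406
1406 / 2 = 703
703 / 19 = 37
37 / 37 = 1
2812 = 2^2 × 19 × 37


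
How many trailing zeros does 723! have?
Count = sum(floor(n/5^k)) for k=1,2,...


floor(723/5) = 144
floor(723/25) = 28
floor(723/125) = 5
floor(723/625) = 1
Total = 178

178 trailing zeros


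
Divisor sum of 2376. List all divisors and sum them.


Divisors of 2376: 1, 2, 3, 4, 6, 8, 9, 11, 12, 18, 22, 24, 27, 33, 36, 44, 54, 66, 72, 88, 99, 108, 132, 198, 216, 264, 297, 396, 594, 792, 1188, 2376
Sum = 1 + 2 + 3 + 4 + 6 + 8 + 9 + 11 + 12 + 18 + 22 + 24 + 27 + 33 + 36 + 44 + 54 + 66 + 72 + 88 + 99 + 108 + 132 + 198 + 216 + 264 + 297 + 396 + 594 + 792 + 1188 + 2376 = 7200

σ(2376) = 7200


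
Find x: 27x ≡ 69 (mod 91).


GCD(27, 91) = 1, unique solution
a^(-1) mod 91 = 27
x = 27 * 69 mod 91 = 43

x ≡ 43 (mod 91)


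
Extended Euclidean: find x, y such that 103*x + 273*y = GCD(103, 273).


Tabular extended Euclidean (each row: r = 103*s + 273*t):
r=103, s=1, t=0
r=273, s=0, t=1
q=0: r=103, s=1, t=0   [103*(1) + 273*(0) = 103]
q=2: r=67, s=-2, t=1   [103*(-2) + 273*(1) = 67]
q=1: r=36, s=3, t=-1   [103*(3) + 273*(-1) = 36]
q=1: r=31, s=-5, t=2   [103*(-5) + 273*(2) = 31]
q=1: r=5, s=8, t=-3   [103*(8) + 273*(-3) = 5]
q=6: r=1, s=-53, t=20   [103*(-53) + 273*(20) = 1]
q=5: r=0, s=273, t=-103   [103*(273) + 273*(-103) = 0]
GCD = 1; from the row with r=1: x=-53, y=20
Check: 103*(-53) + 273*(20) = -5459 + 5460 = 1

GCD = 1, x = -53, y = 20


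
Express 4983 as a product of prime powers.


4983 / 3 = 1661
1661 / 11 = 151
151 / 151 = 1
4983 = 3 × 11 × 151


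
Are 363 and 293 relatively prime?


Euclidean algorithm:
363 = 1 * 293 + 70
293 = 4 * 70 + 13
70 = 5 * 13 + 5
13 = 2 * 5 + 3
5 = 1 * 3 + 2
3 = 1 * 2 + 1
2 = 2 * 1 + 0
GCD(363, 293) = 1

Yes, coprime (GCD = 1)


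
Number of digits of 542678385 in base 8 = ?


542678385 in base 8 = 4026116561
Number of digits = 10

10 digits (base 8)


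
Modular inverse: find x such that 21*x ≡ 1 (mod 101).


Use the extended Euclidean algorithm on (101, 21); each row r = 101*s + 21*t:
r=101, s=1, t=0
r=21, s=0, t=1
q=4: r=17, s=1, t=-4   [101*(1) + 21*(-4) = 17]
q=1: r=4, s=-1, t=5   [101*(-1) + 21*(5) = 4]
q=4: r=1, s=5, t=-24   [101*(5) + 21*(-24) = 1]
q=4: r=0, s=-21, t=101   [101*(-21) + 21*(101) = 0]
GCD = 1 with t = -24, so 21*(-24) ≡ 1 (mod 101)
Inverse = -24 mod 101 = 77
Check: 21 * 77 = 1617 ≡ 1 (mod 101)

21^(-1) ≡ 77 (mod 101)


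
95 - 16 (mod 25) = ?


95 - 16 = 79
79 mod 25 = 4


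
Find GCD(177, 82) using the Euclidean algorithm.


177 = 2 * 82 + 13
82 = 6 * 13 + 4
13 = 3 * 4 + 1
4 = 4 * 1 + 0
GCD = 1


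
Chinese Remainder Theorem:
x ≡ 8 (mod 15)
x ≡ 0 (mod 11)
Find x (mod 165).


M = 15*11 = 165
M1 = M/15 = 11, M2 = M/11 = 15
M1^(-1) mod 15 = 11, M2^(-1) mod 11 = 3
x = 8*11*11 + 0*15*3 = 968
968 mod 165 = 143
Check: 143 mod 15 = 8 ✓, 143 mod 11 = 0 ✓

x ≡ 143 (mod 165)


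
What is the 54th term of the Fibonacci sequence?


Sequence: 1, 1, 2, 3, 5, 8, 13, 21, 34, 55, 89, 144, 233, 377, 610, 987, 1597, 2584, 4181, 6765, 10946, 17711, 28657, 46368, 75025, 121393, 196418, 317811, 514229, 832040, 1346269, 2178309, 3524578, 5702887, 9227465, 14930352, 24157817, 39088169, 63245986, 102334155, 165580141, 267914296, 433494437, 701408733, 1134903170, 1836311903, 2971215073, 4807526976, 7778742049, 12586269025, 20365011074, 32951280099, 53316291173, 86267571272
F(54) = 86267571272


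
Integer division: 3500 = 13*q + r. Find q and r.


3500 = 13 * 269 + 3
Check: 3497 + 3 = 3500

q = 269, r = 3


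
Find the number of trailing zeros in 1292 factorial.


floor(1292/5) = 258
floor(1292/25) = 51
floor(1292/125) = 10
floor(1292/625) = 2
Total = 321

321 trailing zeros


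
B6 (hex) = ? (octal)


B6 (base 16) = 182 (decimal)
182 (decimal) = 266 (base 8)


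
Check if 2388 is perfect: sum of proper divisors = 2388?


Proper divisors of 2388: 1, 2, 3, 4, 6, 12, 199, 398, 597, 796, 1194
Sum = 1 + 2 + 3 + 4 + 6 + 12 + 199 + 398 + 597 + 796 + 1194 = 3212

No, 2388 is not perfect (3212 ≠ 2388)


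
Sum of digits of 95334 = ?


9 + 5 + 3 + 3 + 4 = 24


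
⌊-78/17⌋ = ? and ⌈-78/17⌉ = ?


-78/17 = -4.5882
floor = -5
ceil = -4

floor = -5, ceil = -4


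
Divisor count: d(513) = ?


513 = 3^3 × 19^1
d(513) = (3+1) × (1+1) = 8

8 divisors


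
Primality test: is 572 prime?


572 / 2 = 286 (exact division)
572 is NOT prime.

No, 572 is not prime


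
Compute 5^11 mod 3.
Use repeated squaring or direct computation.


5^1 mod 3 = 2
5^2 mod 3 = 1
5^3 mod 3 = 2
5^4 mod 3 = 1
5^5 mod 3 = 2
5^6 mod 3 = 1
5^7 mod 3 = 2
5^8 mod 3 = 1
5^9 mod 3 = 2
5^10 mod 3 = 1
5^11 mod 3 = 2


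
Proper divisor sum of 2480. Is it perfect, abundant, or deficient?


Proper divisors: 1, 2, 4, 5, 8, 10, 16, 20, 31, 40, 62, 80, 124, 155, 248, 310, 496, 620, 1240
Sum = 1 + 2 + 4 + 5 + 8 + 10 + 16 + 20 + 31 + 40 + 62 + 80 + 124 + 155 + 248 + 310 + 496 + 620 + 1240 = 3472
3472 > 2480 → abundant

s(2480) = 3472 (abundant)


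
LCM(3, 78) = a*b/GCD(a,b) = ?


GCD(3, 78) = 3
LCM = 3*78/3 = 234/3 = 78

LCM = 78


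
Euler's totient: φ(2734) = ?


2734 = 2 × 1367
Prime factors: 2, 1367
φ(2734) = 2734 × (1-1/2) × (1-1/1367)
= 2734 × 1/2 × 1366/1367 = 1366

φ(2734) = 1366


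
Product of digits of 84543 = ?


8 × 4 × 5 × 4 × 3 = 1920


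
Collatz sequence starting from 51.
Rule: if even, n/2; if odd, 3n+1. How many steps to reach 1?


51 → 154 → 77 → 232 → 116 → 58 → 29 → 88 → 44 → 22 → 11 → 34 → 17 → 52 → 26 → 13 → 40 → 20 → 10 → 5 → 16 → 8 → 4 → 2 → 1
Total steps = 24

24 steps


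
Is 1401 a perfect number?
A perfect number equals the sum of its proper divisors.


Proper divisors of 1401: 1, 3, 467
Sum = 1 + 3 + 467 = 471

No, 1401 is not perfect (471 ≠ 1401)


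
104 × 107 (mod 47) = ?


104 × 107 = 11128
11128 mod 47 = 36


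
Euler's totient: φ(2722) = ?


2722 = 2 × 1361
Prime factors: 2, 1361
φ(2722) = 2722 × (1-1/2) × (1-1/1361)
= 2722 × 1/2 × 1360/1361 = 1360

φ(2722) = 1360


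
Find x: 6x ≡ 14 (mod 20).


GCD(6, 20) = 2 divides 14
Divide: 3x ≡ 7 (mod 10)
x ≡ 9 (mod 10)


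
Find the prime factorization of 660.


660 / 2 = 330
330 / 2 = 165
165 / 3 = 55
55 / 5 = 11
11 / 11 = 1
660 = 2^2 × 3 × 5 × 11


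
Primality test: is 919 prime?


Check divisors up to sqrt(919) = 30.3150
No divisors found.
919 is prime.

Yes, 919 is prime


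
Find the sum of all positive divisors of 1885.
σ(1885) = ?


Divisors of 1885: 1, 5, 13, 29, 65, 145, 377, 1885
Sum = 1 + 5 + 13 + 29 + 65 + 145 + 377 + 1885 = 2520

σ(1885) = 2520


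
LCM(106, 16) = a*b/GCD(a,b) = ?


GCD(106, 16) = 2
LCM = 106*16/2 = 1696/2 = 848

LCM = 848


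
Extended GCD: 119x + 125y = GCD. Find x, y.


Tabular extended Euclidean (each row: r = 119*s + 125*t):
r=119, s=1, t=0
r=125, s=0, t=1
q=0: r=119, s=1, t=0   [119*(1) + 125*(0) = 119]
q=1: r=6, s=-1, t=1   [119*(-1) + 125*(1) = 6]
q=19: r=5, s=20, t=-19   [119*(20) + 125*(-19) = 5]
q=1: r=1, s=-21, t=20   [119*(-21) + 125*(20) = 1]
q=5: r=0, s=125, t=-119   [119*(125) + 125*(-119) = 0]
GCD = 1; from the row with r=1: x=-21, y=20
Check: 119*(-21) + 125*(20) = -2499 + 2500 = 1

GCD = 1, x = -21, y = 20


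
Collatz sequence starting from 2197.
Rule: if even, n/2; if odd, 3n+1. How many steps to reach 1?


2197 → 6592 → 3296 → 1648 → 824 → 412 → 206 → 103 → 310 → 155 → 466 → 233 → 700 → 350 → 175 → 526 → 263 → 790 → 395 → 1186 → 593 → 1780 → 890 → 445 → 1336 → 668 → 334 → 167 → 502 → 251 → 754 → 377 → 1132 → 566 → 283 → 850 → 425 → 1276 → 638 → 319 → 958 → 479 → 1438 → 719 → 2158 → 1079 → 3238 → 1619 → 4858 → 2429 → 7288 → 3644 → 1822 → 911 → 2734 → 1367 → 4102 → 2051 → 6154 → 3077 → 9232 → 4616 → 2308 → 1154 → 577 → 1732 → 866 → 433 → 1300 → 650 → 325 → 976 → 488 → 244 → 122 → 61 → 184 → 92 → 46 → 23 → 70 → 35 → 106 → 53 → 160 → 80 → 40 → 20 → 10 → 5 → 16 → 8 → 4 → 2 → 1
Total steps = 94

94 steps


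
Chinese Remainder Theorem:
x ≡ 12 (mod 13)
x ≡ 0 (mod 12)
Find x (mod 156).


M = 13*12 = 156
M1 = M/13 = 12, M2 = M/12 = 13
M1^(-1) mod 13 = 12, M2^(-1) mod 12 = 1
x = 12*12*12 + 0*13*1 = 1728
1728 mod 156 = 12
Check: 12 mod 13 = 12 ✓, 12 mod 12 = 0 ✓

x ≡ 12 (mod 156)


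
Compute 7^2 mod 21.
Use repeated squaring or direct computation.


7^1 mod 21 = 7
7^2 mod 21 = 7


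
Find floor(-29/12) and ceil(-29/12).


-29/12 = -2.4167
floor = -3
ceil = -2

floor = -3, ceil = -2


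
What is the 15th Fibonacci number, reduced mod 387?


F(k) mod 387 for k=1..15:
1, 1, 2, 3, 5, 8, 13, 21, 34, 55, 89, 144, 233, 377, 223
F(15) mod 387 = 223


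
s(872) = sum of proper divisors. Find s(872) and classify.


Proper divisors: 1, 2, 4, 8, 109, 218, 436
Sum = 1 + 2 + 4 + 8 + 109 + 218 + 436 = 778
778 < 872 → deficient

s(872) = 778 (deficient)


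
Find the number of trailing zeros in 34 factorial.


floor(34/5) = 6
floor(34/25) = 1
Total = 7

7 trailing zeros


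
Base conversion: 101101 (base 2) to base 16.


101101 (base 2) = 45 (decimal)
45 (decimal) = 2D (base 16)


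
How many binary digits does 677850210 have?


677850210 in base 2 = 101000011001110010110001100010
Number of digits = 30

30 digits (base 2)


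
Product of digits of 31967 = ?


3 × 1 × 9 × 6 × 7 = 1134


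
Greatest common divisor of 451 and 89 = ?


451 = 5 * 89 + 6
89 = 14 * 6 + 5
6 = 1 * 5 + 1
5 = 5 * 1 + 0
GCD = 1


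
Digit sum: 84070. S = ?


8 + 4 + 0 + 7 + 0 = 19


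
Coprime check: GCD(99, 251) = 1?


Euclidean algorithm:
251 = 2 * 99 + 53
99 = 1 * 53 + 46
53 = 1 * 46 + 7
46 = 6 * 7 + 4
7 = 1 * 4 + 3
4 = 1 * 3 + 1
3 = 3 * 1 + 0
GCD(99, 251) = 1

Yes, coprime (GCD = 1)


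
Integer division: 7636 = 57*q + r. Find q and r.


7636 = 57 * 133 + 55
Check: 7581 + 55 = 7636

q = 133, r = 55


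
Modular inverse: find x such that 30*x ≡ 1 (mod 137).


Use the extended Euclidean algorithm on (137, 30); each row r = 137*s + 30*t:
r=137, s=1, t=0
r=30, s=0, t=1
q=4: r=17, s=1, t=-4   [137*(1) + 30*(-4) = 17]
q=1: r=13, s=-1, t=5   [137*(-1) + 30*(5) = 13]
q=1: r=4, s=2, t=-9   [137*(2) + 30*(-9) = 4]
q=3: r=1, s=-7, t=32   [137*(-7) + 30*(32) = 1]
q=4: r=0, s=30, t=-137   [137*(30) + 30*(-137) = 0]
GCD = 1 with t = 32, so 30*(32) ≡ 1 (mod 137)
Inverse = 32 mod 137 = 32
Check: 30 * 32 = 960 ≡ 1 (mod 137)

30^(-1) ≡ 32 (mod 137)


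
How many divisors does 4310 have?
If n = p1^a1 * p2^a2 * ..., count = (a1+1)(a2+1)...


4310 = 2^1 × 5^1 × 431^1
d(4310) = (1+1) × (1+1) × (1+1) = 8

8 divisors


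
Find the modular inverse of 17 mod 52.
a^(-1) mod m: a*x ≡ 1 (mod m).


Use the extended Euclidean algorithm on (52, 17); each row r = 52*s + 17*t:
r=52, s=1, t=0
r=17, s=0, t=1
q=3: r=1, s=1, t=-3   [52*(1) + 17*(-3) = 1]
q=17: r=0, s=-17, t=52   [52*(-17) + 17*(52) = 0]
GCD = 1 with t = -3, so 17*(-3) ≡ 1 (mod 52)
Inverse = -3 mod 52 = 49
Check: 17 * 49 = 833 ≡ 1 (mod 52)

17^(-1) ≡ 49 (mod 52)


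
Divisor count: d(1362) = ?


1362 = 2^1 × 3^1 × 227^1
d(1362) = (1+1) × (1+1) × (1+1) = 8

8 divisors


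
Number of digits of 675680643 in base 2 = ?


675680643 in base 2 = 101000010001100001000110000011
Number of digits = 30

30 digits (base 2)


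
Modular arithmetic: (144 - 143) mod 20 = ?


144 - 143 = 1
1 mod 20 = 1


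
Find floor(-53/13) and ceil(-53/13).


-53/13 = -4.0769
floor = -5
ceil = -4

floor = -5, ceil = -4


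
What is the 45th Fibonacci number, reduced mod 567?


F(k) mod 567 for k=1..45:
1, 1, 2, 3, 5, 8, 13, 21, 34, 55, 89, 144, 233, 377, 43, 420, 463, 316, 212, 528, 173, 134, 307, 441, 181, 55, 236, 291, 527, 251, 211, 462, 106, 1, 107, 108, 215, 323, 538, 294, 265, 559, 257, 249, 506
F(45) mod 567 = 506


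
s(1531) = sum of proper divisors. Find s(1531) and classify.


Proper divisors: 1
Sum = 1 = 1
1 < 1531 → deficient

s(1531) = 1 (deficient)


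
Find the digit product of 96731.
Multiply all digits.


9 × 6 × 7 × 3 × 1 = 1134


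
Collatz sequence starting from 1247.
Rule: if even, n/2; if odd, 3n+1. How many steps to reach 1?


1247 → 3742 → 1871 → 5614 → 2807 → 8422 → 4211 → 12634 → 6317 → 18952 → 9476 → 4738 → 2369 → 7108 → 3554 → 1777 → 5332 → 2666 → 1333 → 4000 → 2000 → 1000 → 500 → 250 → 125 → 376 → 188 → 94 → 47 → 142 → 71 → 214 → 107 → 322 → 161 → 484 → 242 → 121 → 364 → 182 → 91 → 274 → 137 → 412 → 206 → 103 → 310 → 155 → 466 → 233 → 700 → 350 → 175 → 526 → 263 → 790 → 395 → 1186 → 593 → 1780 → 890 → 445 → 1336 → 668 → 334 → 167 → 502 → 251 → 754 → 377 → 1132 → 566 → 283 → 850 → 425 → 1276 → 638 → 319 → 958 → 479 → 1438 → 719 → 2158 → 1079 → 3238 → 1619 → 4858 → 2429 → 7288 → 3644 → 1822 → 911 → 2734 → 1367 → 4102 → 2051 → 6154 → 3077 → 9232 → 4616 → 2308 → 1154 → 577 → 1732 → 866 → 433 → 1300 → 650 → 325 → 976 → 488 → 244 → 122 → 61 → 184 → 92 → 46 → 23 → 70 → 35 → 106 → 53 → 160 → 80 → 40 → 20 → 10 → 5 → 16 → 8 → 4 → 2 → 1
Total steps = 132

132 steps


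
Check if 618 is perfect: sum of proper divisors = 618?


Proper divisors of 618: 1, 2, 3, 6, 103, 206, 309
Sum = 1 + 2 + 3 + 6 + 103 + 206 + 309 = 630

No, 618 is not perfect (630 ≠ 618)


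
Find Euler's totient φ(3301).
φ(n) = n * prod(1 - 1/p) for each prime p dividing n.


3301 = 3301
Prime factors: 3301
φ(3301) = 3301 × (1-1/3301)
= 3301 × 3300/3301 = 3300

φ(3301) = 3300


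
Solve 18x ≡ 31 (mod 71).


GCD(18, 71) = 1, unique solution
a^(-1) mod 71 = 4
x = 4 * 31 mod 71 = 53

x ≡ 53 (mod 71)


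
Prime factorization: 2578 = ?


2578 / 2 = 1289
1289 / 1289 = 1
2578 = 2 × 1289


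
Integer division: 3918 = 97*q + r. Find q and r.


3918 = 97 * 40 + 38
Check: 3880 + 38 = 3918

q = 40, r = 38


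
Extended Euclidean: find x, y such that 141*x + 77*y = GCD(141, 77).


Tabular extended Euclidean (each row: r = 141*s + 77*t):
r=141, s=1, t=0
r=77, s=0, t=1
q=1: r=64, s=1, t=-1   [141*(1) + 77*(-1) = 64]
q=1: r=13, s=-1, t=2   [141*(-1) + 77*(2) = 13]
q=4: r=12, s=5, t=-9   [141*(5) + 77*(-9) = 12]
q=1: r=1, s=-6, t=11   [141*(-6) + 77*(11) = 1]
q=12: r=0, s=77, t=-141   [141*(77) + 77*(-141) = 0]
GCD = 1; from the row with r=1: x=-6, y=11
Check: 141*(-6) + 77*(11) = -846 + 847 = 1

GCD = 1, x = -6, y = 11


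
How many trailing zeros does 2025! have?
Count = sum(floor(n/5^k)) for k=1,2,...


floor(2025/5) = 405
floor(2025/25) = 81
floor(2025/125) = 16
floor(2025/625) = 3
Total = 505

505 trailing zeros


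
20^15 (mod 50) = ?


20^1 mod 50 = 20
20^2 mod 50 = 0
20^3 mod 50 = 0
20^4 mod 50 = 0
20^5 mod 50 = 0
20^6 mod 50 = 0
20^7 mod 50 = 0
20^8 mod 50 = 0
20^9 mod 50 = 0
20^10 mod 50 = 0
20^11 mod 50 = 0
20^12 mod 50 = 0
20^13 mod 50 = 0
20^14 mod 50 = 0
20^15 mod 50 = 0


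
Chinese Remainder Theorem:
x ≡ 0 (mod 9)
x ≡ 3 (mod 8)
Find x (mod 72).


M = 9*8 = 72
M1 = M/9 = 8, M2 = M/8 = 9
M1^(-1) mod 9 = 8, M2^(-1) mod 8 = 1
x = 0*8*8 + 3*9*1 = 27
27 mod 72 = 27
Check: 27 mod 9 = 0 ✓, 27 mod 8 = 3 ✓

x ≡ 27 (mod 72)


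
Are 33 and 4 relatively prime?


Euclidean algorithm:
33 = 8 * 4 + 1
4 = 4 * 1 + 0
GCD(33, 4) = 1

Yes, coprime (GCD = 1)


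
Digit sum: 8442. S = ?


8 + 4 + 4 + 2 = 18


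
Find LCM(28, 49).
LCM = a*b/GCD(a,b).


GCD(28, 49) = 7
LCM = 28*49/7 = 1372/7 = 196

LCM = 196


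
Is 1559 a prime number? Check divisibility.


Check divisors up to sqrt(1559) = 39.4842
No divisors found.
1559 is prime.

Yes, 1559 is prime


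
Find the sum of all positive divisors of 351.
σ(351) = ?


Divisors of 351: 1, 3, 9, 13, 27, 39, 117, 351
Sum = 1 + 3 + 9 + 13 + 27 + 39 + 117 + 351 = 560

σ(351) = 560


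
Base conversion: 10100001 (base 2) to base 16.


10100001 (base 2) = 161 (decimal)
161 (decimal) = A1 (base 16)


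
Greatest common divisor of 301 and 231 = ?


301 = 1 * 231 + 70
231 = 3 * 70 + 21
70 = 3 * 21 + 7
21 = 3 * 7 + 0
GCD = 7


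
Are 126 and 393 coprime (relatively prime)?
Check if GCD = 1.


Euclidean algorithm:
393 = 3 * 126 + 15
126 = 8 * 15 + 6
15 = 2 * 6 + 3
6 = 2 * 3 + 0
GCD(126, 393) = 3

No, not coprime (GCD = 3)


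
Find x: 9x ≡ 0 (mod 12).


GCD(9, 12) = 3 divides 0
Divide: 3x ≡ 0 (mod 4)
x ≡ 0 (mod 4)


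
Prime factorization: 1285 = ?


1285 / 5 = 257
257 / 257 = 1
1285 = 5 × 257


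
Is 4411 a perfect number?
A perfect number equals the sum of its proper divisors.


Proper divisors of 4411: 1, 11, 401
Sum = 1 + 11 + 401 = 413

No, 4411 is not perfect (413 ≠ 4411)


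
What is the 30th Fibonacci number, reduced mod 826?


F(k) mod 826 for k=1..30:
1, 1, 2, 3, 5, 8, 13, 21, 34, 55, 89, 144, 233, 377, 610, 161, 771, 106, 51, 157, 208, 365, 573, 112, 685, 797, 656, 627, 457, 258
F(30) mod 826 = 258


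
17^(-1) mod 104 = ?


Use the extended Euclidean algorithm on (104, 17); each row r = 104*s + 17*t:
r=104, s=1, t=0
r=17, s=0, t=1
q=6: r=2, s=1, t=-6   [104*(1) + 17*(-6) = 2]
q=8: r=1, s=-8, t=49   [104*(-8) + 17*(49) = 1]
q=2: r=0, s=17, t=-104   [104*(17) + 17*(-104) = 0]
GCD = 1 with t = 49, so 17*(49) ≡ 1 (mod 104)
Inverse = 49 mod 104 = 49
Check: 17 * 49 = 833 ≡ 1 (mod 104)

17^(-1) ≡ 49 (mod 104)


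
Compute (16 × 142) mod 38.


16 × 142 = 2272
2272 mod 38 = 30


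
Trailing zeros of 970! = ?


floor(970/5) = 194
floor(970/25) = 38
floor(970/125) = 7
floor(970/625) = 1
Total = 240

240 trailing zeros


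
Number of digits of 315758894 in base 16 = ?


315758894 in base 16 = 12D2192E
Number of digits = 8

8 digits (base 16)


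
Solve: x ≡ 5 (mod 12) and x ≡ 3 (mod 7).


M = 12*7 = 84
M1 = M/12 = 7, M2 = M/7 = 12
M1^(-1) mod 12 = 7, M2^(-1) mod 7 = 3
x = 5*7*7 + 3*12*3 = 353
353 mod 84 = 17
Check: 17 mod 12 = 5 ✓, 17 mod 7 = 3 ✓

x ≡ 17 (mod 84)


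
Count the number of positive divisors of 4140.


4140 = 2^2 × 3^2 × 5^1 × 23^1
d(4140) = (2+1) × (2+1) × (1+1) × (1+1) = 36

36 divisors


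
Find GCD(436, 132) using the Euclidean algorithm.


436 = 3 * 132 + 40
132 = 3 * 40 + 12
40 = 3 * 12 + 4
12 = 3 * 4 + 0
GCD = 4


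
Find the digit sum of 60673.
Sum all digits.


6 + 0 + 6 + 7 + 3 = 22


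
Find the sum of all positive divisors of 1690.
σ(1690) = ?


Divisors of 1690: 1, 2, 5, 10, 13, 26, 65, 130, 169, 338, 845, 1690
Sum = 1 + 2 + 5 + 10 + 13 + 26 + 65 + 130 + 169 + 338 + 845 + 1690 = 3294

σ(1690) = 3294
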